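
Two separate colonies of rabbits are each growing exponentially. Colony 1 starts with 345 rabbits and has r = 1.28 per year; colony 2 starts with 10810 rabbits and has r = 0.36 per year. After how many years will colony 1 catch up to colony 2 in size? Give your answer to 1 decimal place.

3.7 years

Set 345·e^(1.28t) = 10810·e^(0.36t).
e^((1.28 − 0.36)t) = 10810/345 → e^(0.92·t) = 31.333.
0.92·t = ln(31.333) = 3.4447, so t = 3.4447/0.92 = 3.7442.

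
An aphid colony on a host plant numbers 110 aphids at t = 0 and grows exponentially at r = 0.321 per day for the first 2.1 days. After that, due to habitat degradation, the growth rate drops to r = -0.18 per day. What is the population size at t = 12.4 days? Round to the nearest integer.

34 aphids

Phase 1: N(2.1) = 110·e^(0.321×2.1) = 110·e^0.6741 = 215.849.
Phase 2 runs for 12.4 − 2.1 = 10.3 days at r = -0.18.
N(12.4) = 215.849·e^(-0.18×10.3) = 215.849·e^-1.854 = 33.804.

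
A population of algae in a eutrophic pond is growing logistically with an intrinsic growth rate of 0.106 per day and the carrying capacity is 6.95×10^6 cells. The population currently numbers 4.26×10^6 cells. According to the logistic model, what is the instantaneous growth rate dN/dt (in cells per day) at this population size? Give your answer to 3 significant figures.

175000 cells per day

dN/dt = rN(1 − N/K) = 0.106 × 4.26×10^6 × (1 − 4.26×10^6/6.95×10^6).
1 − 4.26×10^6/6.95×10^6 = 0.38705; dN/dt = 0.106 × 4.26×10^6 × 0.38705 = 1.74776×10^5.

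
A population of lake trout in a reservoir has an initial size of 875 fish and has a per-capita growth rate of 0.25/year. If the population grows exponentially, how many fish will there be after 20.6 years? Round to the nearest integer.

N(t) = N₀·e^(rt) = 875 × e^(0.25×20.6) = 875 × e^5.15.
e^5.15 ≈ 172.43, so N ≈ 875 × 172.43 = 150878.

150878 fish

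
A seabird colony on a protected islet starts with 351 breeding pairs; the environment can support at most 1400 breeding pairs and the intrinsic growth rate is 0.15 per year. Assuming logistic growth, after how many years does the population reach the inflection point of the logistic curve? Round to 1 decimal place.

Logistic growth is fastest at N = K/2 = 700.
A = (K − N₀)/N₀ = 2.9886. Set K/(1 + A·e^(−rt)) = K/2 → A·e^(−rt) = 1.
e^(−0.15t) = 1/2.9886 = 0.334604, so t = ln(2.9886)/0.15 = 1.0948/0.15 = 7.2987.

7.3 years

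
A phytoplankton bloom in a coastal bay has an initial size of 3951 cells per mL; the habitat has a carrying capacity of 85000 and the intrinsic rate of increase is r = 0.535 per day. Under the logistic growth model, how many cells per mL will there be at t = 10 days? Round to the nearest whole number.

77456 cells per mL

A = (K − N₀)/N₀ = (85000 − 3951)/3951 = 20.514.
N(t) = K/(1 + A·e^(−rt)) = 85000/(1 + 20.514×e^(−0.535×10)).
e^(−5.35) = 0.0047482; denominator = 1 + 20.514×0.0047482 = 1.0974.
N = 85000/1.0974 = 77455.7.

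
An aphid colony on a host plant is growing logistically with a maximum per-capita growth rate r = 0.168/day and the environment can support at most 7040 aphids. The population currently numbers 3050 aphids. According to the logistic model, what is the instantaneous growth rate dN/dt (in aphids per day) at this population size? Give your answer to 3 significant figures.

290 aphids per day

dN/dt = rN(1 − N/K) = 0.168 × 3050 × (1 − 3050/7040).
1 − 3050/7040 = 0.56676; dN/dt = 0.168 × 3050 × 0.56676 = 290.41.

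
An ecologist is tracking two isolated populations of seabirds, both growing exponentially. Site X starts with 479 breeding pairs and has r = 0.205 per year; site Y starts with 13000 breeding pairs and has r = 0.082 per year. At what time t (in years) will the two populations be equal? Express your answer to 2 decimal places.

Set 479·e^(0.205t) = 13000·e^(0.082t).
e^((0.205 − 0.082)t) = 13000/479 → e^(0.123·t) = 27.14.
0.123·t = ln(27.14) = 3.301, so t = 3.301/0.123 = 26.837.

26.84 years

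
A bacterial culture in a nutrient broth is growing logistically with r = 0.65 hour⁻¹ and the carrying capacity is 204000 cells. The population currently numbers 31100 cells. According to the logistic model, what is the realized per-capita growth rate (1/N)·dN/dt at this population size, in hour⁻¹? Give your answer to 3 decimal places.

0.551 per hour

(1/N)·dN/dt = r(1 − N/K) = 0.65 × (1 − 31100/204000).
= 0.65 × 0.84755 = 0.55091.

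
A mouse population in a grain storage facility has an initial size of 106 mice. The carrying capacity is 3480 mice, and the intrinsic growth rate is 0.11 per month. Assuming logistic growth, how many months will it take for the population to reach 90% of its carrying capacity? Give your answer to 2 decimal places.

A = (K − N₀)/N₀ = (3480 − 106)/106 = 31.83.
Solve 3480/(1 + 31.83·e^(−0.11t)) = 3132: 1 + 31.83·e^(−0.11t) = 1.1111, so e^(−0.11t) = 0.00349075.
−0.11·t = ln(0.00349075) = -5.6576, so t = 5.6576/0.11 = 51.433.

51.43 months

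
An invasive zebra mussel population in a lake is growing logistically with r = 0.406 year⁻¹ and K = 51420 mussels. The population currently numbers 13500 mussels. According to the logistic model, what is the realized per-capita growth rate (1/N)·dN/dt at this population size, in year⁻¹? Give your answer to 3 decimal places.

(1/N)·dN/dt = r(1 − N/K) = 0.406 × (1 − 13500/51420).
= 0.406 × 0.73746 = 0.29941.

0.299 per year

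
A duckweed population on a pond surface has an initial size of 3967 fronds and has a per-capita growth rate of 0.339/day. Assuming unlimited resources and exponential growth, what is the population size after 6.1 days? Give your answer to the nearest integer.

N(t) = N₀·e^(rt) = 3967 × e^(0.339×6.1) = 3967 × e^2.068.
e^2.068 ≈ 7.9082, so N ≈ 3967 × 7.9082 = 31371.8.

31372 fronds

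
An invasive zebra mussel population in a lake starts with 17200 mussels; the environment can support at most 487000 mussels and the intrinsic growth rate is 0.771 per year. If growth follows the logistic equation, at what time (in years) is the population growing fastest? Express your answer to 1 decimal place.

Logistic growth is fastest at N = K/2 = 243500.
A = (K − N₀)/N₀ = 27.314. Set K/(1 + A·e^(−rt)) = K/2 → A·e^(−rt) = 1.
e^(−0.771t) = 1/27.314 = 0.0366113, so t = ln(27.314)/0.771 = 3.3074/0.771 = 4.2898.

4.3 years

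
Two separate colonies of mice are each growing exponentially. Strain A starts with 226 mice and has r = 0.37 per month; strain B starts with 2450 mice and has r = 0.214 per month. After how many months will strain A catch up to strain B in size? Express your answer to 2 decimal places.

15.28 months

Set 226·e^(0.37t) = 2450·e^(0.214t).
e^((0.37 − 0.214)t) = 2450/226 → e^(0.156·t) = 10.841.
0.156·t = ln(10.841) = 2.3833, so t = 2.3833/0.156 = 15.278.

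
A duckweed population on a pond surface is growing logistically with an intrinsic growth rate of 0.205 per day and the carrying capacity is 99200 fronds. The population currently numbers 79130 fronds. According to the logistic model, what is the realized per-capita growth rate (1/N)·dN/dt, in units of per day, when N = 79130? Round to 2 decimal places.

0.04 per day

(1/N)·dN/dt = r(1 − N/K) = 0.205 × (1 − 79130/99200).
= 0.205 × 0.20232 = 0.041475.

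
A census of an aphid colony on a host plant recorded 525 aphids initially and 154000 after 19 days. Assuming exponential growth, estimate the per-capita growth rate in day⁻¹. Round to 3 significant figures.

0.299 per day

From N(t) = N₀·e^(rt): e^(r·19) = 154000/525 = 293.33.
r·19 = ln(293.33) = 5.6813, so r = 5.6813/19 = 0.29902.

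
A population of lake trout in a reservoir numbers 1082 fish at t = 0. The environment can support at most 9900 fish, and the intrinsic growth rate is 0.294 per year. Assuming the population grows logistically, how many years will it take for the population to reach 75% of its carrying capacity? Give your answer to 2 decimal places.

A = (K − N₀)/N₀ = (9900 − 1082)/1082 = 8.1497.
Solve 9900/(1 + 8.1497·e^(−0.294t)) = 7425: 1 + 8.1497·e^(−0.294t) = 1.3333, so e^(−0.294t) = 0.0409012.
−0.294·t = ln(0.0409012) = -3.1966, so t = 3.1966/0.294 = 10.873.

10.87 years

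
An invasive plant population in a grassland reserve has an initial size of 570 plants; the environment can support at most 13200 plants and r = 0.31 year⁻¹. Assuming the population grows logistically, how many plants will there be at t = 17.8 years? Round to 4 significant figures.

12120 plants

A = (K − N₀)/N₀ = (13200 − 570)/570 = 22.158.
N(t) = K/(1 + A·e^(−rt)) = 13200/(1 + 22.158×e^(−0.31×17.8)).
e^(−5.518) = 0.0040139; denominator = 1 + 22.158×0.0040139 = 1.0889.
N = 13200/1.0889 = 12121.9.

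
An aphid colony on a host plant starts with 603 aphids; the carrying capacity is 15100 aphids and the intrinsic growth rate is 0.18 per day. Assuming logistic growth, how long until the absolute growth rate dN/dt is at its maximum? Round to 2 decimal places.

Logistic growth is fastest at N = K/2 = 7550.
A = (K − N₀)/N₀ = 24.041. Set K/(1 + A·e^(−rt)) = K/2 → A·e^(−rt) = 1.
e^(−0.18t) = 1/24.041 = 0.0415948, so t = ln(24.041)/0.18 = 3.1798/0.18 = 17.665.

17.67 days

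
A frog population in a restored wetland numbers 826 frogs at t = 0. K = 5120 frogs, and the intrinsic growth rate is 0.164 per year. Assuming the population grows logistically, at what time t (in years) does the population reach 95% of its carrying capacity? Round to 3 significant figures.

A = (K − N₀)/N₀ = (5120 − 826)/826 = 5.1985.
Solve 5120/(1 + 5.1985·e^(−0.164t)) = 4864: 1 + 5.1985·e^(−0.164t) = 1.0526, so e^(−0.164t) = 0.0101243.
−0.164·t = ln(0.0101243) = -4.5928, so t = 4.5928/0.164 = 28.005.

28.0 years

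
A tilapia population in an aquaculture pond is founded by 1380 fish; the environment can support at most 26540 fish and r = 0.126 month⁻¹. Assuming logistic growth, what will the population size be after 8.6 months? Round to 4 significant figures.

3702 fish

A = (K − N₀)/N₀ = (26540 − 1380)/1380 = 18.232.
N(t) = K/(1 + A·e^(−rt)) = 26540/(1 + 18.232×e^(−0.126×8.6)).
e^(−1.084) = 0.33838; denominator = 1 + 18.232×0.33838 = 7.1692.
N = 26540/7.1692 = 3701.94.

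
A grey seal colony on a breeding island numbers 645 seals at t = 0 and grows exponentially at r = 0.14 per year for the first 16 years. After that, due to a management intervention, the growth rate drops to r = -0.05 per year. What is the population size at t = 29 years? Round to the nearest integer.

3163 seals

Phase 1: N(16) = 645·e^(0.14×16) = 645·e^2.24 = 6058.7.
Phase 2 runs for 29 − 16 = 13 years at r = -0.05.
N(29) = 6058.7·e^(-0.05×13) = 6058.7·e^-0.65 = 3162.92.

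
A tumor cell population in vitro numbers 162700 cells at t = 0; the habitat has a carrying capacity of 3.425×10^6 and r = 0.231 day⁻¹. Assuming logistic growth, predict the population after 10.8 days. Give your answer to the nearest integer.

1290277 cells

A = (K − N₀)/N₀ = (3.425×10^6 − 162700)/162700 = 20.051.
N(t) = K/(1 + A·e^(−rt)) = 3.425×10^6/(1 + 20.051×e^(−0.231×10.8)).
e^(−2.495) = 0.082513; denominator = 1 + 20.051×0.082513 = 2.6545.
N = 3.425×10^6/2.6545 = 1.290277×10^6.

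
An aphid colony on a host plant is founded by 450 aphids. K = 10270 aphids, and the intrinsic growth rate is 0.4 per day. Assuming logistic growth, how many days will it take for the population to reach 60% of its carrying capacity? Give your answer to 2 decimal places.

8.72 days

A = (K − N₀)/N₀ = (10270 − 450)/450 = 21.822.
Solve 10270/(1 + 21.822·e^(−0.4t)) = 6162: 1 + 21.822·e^(−0.4t) = 1.6667, so e^(−0.4t) = 0.0305499.
−0.4·t = ln(0.0305499) = -3.4884, so t = 3.4884/0.4 = 8.721.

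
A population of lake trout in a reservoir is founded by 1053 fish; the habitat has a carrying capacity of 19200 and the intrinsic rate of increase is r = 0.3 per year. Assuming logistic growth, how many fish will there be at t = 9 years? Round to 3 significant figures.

A = (K − N₀)/N₀ = (19200 − 1053)/1053 = 17.234.
N(t) = K/(1 + A·e^(−rt)) = 19200/(1 + 17.234×e^(−0.3×9)).
e^(−2.7) = 0.067206; denominator = 1 + 17.234×0.067206 = 2.1582.
N = 19200/2.1582 = 8896.33.

8900 fish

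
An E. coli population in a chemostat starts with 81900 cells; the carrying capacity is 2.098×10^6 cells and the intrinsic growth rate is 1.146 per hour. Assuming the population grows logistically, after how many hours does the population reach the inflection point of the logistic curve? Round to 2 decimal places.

2.80 hours

Logistic growth is fastest at N = K/2 = 1.049×10^6.
A = (K − N₀)/N₀ = 24.617. Set K/(1 + A·e^(−rt)) = K/2 → A·e^(−rt) = 1.
e^(−1.146t) = 1/24.617 = 0.040623, so t = ln(24.617)/1.146 = 3.2034/1.146 = 2.7953.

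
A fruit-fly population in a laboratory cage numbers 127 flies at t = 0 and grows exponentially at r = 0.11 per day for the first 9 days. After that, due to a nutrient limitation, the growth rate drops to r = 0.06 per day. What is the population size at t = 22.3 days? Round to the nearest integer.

759 flies

Phase 1: N(9) = 127·e^(0.11×9) = 127·e^0.99 = 341.787.
Phase 2 runs for 22.3 − 9 = 13.3 days at r = 0.06.
N(22.3) = 341.787·e^(0.06×13.3) = 341.787·e^0.798 = 759.141.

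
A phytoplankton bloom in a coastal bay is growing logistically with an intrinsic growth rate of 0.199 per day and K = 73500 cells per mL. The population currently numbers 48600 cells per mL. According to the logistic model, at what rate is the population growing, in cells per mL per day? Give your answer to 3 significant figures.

dN/dt = rN(1 − N/K) = 0.199 × 48600 × (1 − 48600/73500).
1 − 48600/73500 = 0.33878; dN/dt = 0.199 × 48600 × 0.33878 = 3276.4.

3280 cells per mL per day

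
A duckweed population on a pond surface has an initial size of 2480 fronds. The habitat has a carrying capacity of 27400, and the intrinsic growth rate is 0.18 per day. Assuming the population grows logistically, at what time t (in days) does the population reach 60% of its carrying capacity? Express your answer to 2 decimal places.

15.07 days

A = (K − N₀)/N₀ = (27400 − 2480)/2480 = 10.048.
Solve 27400/(1 + 10.048·e^(−0.18t)) = 16440: 1 + 10.048·e^(−0.18t) = 1.6667, so e^(−0.18t) = 0.0663456.
−0.18·t = ln(0.0663456) = -2.7129, so t = 2.7129/0.18 = 15.072.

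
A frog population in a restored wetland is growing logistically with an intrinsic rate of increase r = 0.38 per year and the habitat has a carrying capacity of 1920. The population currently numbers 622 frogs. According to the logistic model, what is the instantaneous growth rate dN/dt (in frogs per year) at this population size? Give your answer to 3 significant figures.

dN/dt = rN(1 − N/K) = 0.38 × 622 × (1 − 622/1920).
1 − 622/1920 = 0.67604; dN/dt = 0.38 × 622 × 0.67604 = 159.79.

160 frogs per year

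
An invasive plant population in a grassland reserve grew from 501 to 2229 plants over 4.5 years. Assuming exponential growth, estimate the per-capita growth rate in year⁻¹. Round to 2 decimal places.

0.33 per year

From N(t) = N₀·e^(rt): e^(r·4.5) = 2229/501 = 4.4491.
r·4.5 = ln(4.4491) = 1.4927, so r = 1.4927/4.5 = 0.33171.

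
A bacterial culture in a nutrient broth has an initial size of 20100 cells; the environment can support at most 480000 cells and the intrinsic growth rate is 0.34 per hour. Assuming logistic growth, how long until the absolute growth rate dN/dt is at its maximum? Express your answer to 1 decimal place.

9.2 hours

Logistic growth is fastest at N = K/2 = 240000.
A = (K − N₀)/N₀ = 22.881. Set K/(1 + A·e^(−rt)) = K/2 → A·e^(−rt) = 1.
e^(−0.34t) = 1/22.881 = 0.0437052, so t = ln(22.881)/0.34 = 3.1303/0.34 = 9.2067.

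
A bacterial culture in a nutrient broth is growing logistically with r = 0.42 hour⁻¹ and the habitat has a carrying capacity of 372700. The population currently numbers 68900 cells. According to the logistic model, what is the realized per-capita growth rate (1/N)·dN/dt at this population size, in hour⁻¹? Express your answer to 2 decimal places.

0.34 per hour

(1/N)·dN/dt = r(1 − N/K) = 0.42 × (1 − 68900/372700).
= 0.42 × 0.81513 = 0.34236.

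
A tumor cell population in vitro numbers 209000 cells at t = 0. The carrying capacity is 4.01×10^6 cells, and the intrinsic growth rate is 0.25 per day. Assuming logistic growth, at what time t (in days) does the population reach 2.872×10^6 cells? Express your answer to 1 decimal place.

A = (K − N₀)/N₀ = (4.01×10^6 − 209000)/209000 = 18.187.
Solve 4.01×10^6/(1 + 18.187·e^(−0.25t)) = 2.872×10^6: 1 + 18.187·e^(−0.25t) = 1.3962, so e^(−0.25t) = 0.0217874.
−0.25·t = ln(0.0217874) = -3.8264, so t = 3.8264/0.25 = 15.306.

15.3 days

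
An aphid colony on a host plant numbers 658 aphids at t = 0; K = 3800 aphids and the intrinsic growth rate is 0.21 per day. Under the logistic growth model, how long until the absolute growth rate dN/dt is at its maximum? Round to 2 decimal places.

7.44 days

Logistic growth is fastest at N = K/2 = 1900.
A = (K − N₀)/N₀ = 4.7751. Set K/(1 + A·e^(−rt)) = K/2 → A·e^(−rt) = 1.
e^(−0.21t) = 1/4.7751 = 0.209421, so t = ln(4.7751)/0.21 = 1.5634/0.21 = 7.4448.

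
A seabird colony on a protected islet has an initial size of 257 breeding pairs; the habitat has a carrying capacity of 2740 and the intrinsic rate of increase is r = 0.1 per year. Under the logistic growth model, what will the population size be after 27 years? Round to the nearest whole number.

1661 breeding pairs

A = (K − N₀)/N₀ = (2740 − 257)/257 = 9.6615.
N(t) = K/(1 + A·e^(−rt)) = 2740/(1 + 9.6615×e^(−0.1×27)).
e^(−2.7) = 0.067206; denominator = 1 + 9.6615×0.067206 = 1.6493.
N = 2740/1.6493 = 1661.31.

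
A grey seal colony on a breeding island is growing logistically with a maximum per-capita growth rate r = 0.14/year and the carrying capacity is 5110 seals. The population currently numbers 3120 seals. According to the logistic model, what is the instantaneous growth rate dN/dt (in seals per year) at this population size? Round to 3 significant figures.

170 seals per year

dN/dt = rN(1 − N/K) = 0.14 × 3120 × (1 − 3120/5110).
1 − 3120/5110 = 0.38943; dN/dt = 0.14 × 3120 × 0.38943 = 170.1.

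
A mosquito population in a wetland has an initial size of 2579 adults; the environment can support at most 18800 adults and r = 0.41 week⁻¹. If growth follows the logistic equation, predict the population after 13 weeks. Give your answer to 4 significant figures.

A = (K − N₀)/N₀ = (18800 − 2579)/2579 = 6.2896.
N(t) = K/(1 + A·e^(−rt)) = 18800/(1 + 6.2896×e^(−0.41×13)).
e^(−5.33) = 0.0048441; denominator = 1 + 6.2896×0.0048441 = 1.0305.
N = 18800/1.0305 = 18244.1.

18240 adults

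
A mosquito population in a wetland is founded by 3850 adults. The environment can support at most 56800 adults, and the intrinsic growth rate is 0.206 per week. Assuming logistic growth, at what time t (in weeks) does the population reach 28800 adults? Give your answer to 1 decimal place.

A = (K − N₀)/N₀ = (56800 − 3850)/3850 = 13.753.
Solve 56800/(1 + 13.753·e^(−0.206t)) = 28800: 1 + 13.753·e^(−0.206t) = 1.9722, so e^(−0.206t) = 0.0706904.
−0.206·t = ln(0.0706904) = -2.6494, so t = 2.6494/0.206 = 12.861.

12.9 weeks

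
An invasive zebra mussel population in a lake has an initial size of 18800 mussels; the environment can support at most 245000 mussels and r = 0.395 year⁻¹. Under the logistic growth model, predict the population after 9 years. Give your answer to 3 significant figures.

182000 mussels

A = (K − N₀)/N₀ = (245000 − 18800)/18800 = 12.032.
N(t) = K/(1 + A·e^(−rt)) = 245000/(1 + 12.032×e^(−0.395×9)).
e^(−3.555) = 0.028581; denominator = 1 + 12.032×0.028581 = 1.3439.
N = 245000/1.3439 = 182307.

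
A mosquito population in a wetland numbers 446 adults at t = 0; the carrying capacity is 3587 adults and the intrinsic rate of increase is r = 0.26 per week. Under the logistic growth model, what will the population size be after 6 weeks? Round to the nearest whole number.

A = (K − N₀)/N₀ = (3587 − 446)/446 = 7.0426.
N(t) = K/(1 + A·e^(−rt)) = 3587/(1 + 7.0426×e^(−0.26×6)).
e^(−1.56) = 0.21014; denominator = 1 + 7.0426×0.21014 = 2.4799.
N = 3587/2.4799 = 1446.43.

1446 adults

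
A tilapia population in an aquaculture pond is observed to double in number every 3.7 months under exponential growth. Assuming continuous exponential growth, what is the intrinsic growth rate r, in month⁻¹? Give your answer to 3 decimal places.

r = ln(2)/t_d = 0.6931/3.7 = 0.18734.

0.187 per month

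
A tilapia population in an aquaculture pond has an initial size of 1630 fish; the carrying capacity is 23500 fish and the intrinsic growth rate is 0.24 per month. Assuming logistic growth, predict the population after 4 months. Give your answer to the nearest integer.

3829 fish

A = (K − N₀)/N₀ = (23500 − 1630)/1630 = 13.417.
N(t) = K/(1 + A·e^(−rt)) = 23500/(1 + 13.417×e^(−0.24×4)).
e^(−0.96) = 0.38289; denominator = 1 + 13.417×0.38289 = 6.1373.
N = 23500/6.1373 = 3829.02.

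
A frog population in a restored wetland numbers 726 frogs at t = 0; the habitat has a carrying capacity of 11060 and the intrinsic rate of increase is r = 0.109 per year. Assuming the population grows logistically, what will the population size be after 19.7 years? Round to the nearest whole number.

A = (K − N₀)/N₀ = (11060 − 726)/726 = 14.234.
N(t) = K/(1 + A·e^(−rt)) = 11060/(1 + 14.234×e^(−0.109×19.7)).
e^(−2.147) = 0.1168; denominator = 1 + 14.234×0.1168 = 2.6625.
N = 11060/2.6625 = 4153.93.

4154 frogs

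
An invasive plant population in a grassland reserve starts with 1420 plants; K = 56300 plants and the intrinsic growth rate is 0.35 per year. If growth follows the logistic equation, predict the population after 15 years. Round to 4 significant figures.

A = (K − N₀)/N₀ = (56300 − 1420)/1420 = 38.648.
N(t) = K/(1 + A·e^(−rt)) = 56300/(1 + 38.648×e^(−0.35×15)).
e^(−5.25) = 0.0052475; denominator = 1 + 38.648×0.0052475 = 1.2028.
N = 56300/1.2028 = 46807.2.

46810 plants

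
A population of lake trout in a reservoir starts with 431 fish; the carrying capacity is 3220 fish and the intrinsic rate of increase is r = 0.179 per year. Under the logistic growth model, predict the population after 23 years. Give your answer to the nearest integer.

A = (K − N₀)/N₀ = (3220 − 431)/431 = 6.471.
N(t) = K/(1 + A·e^(−rt)) = 3220/(1 + 6.471×e^(−0.179×23)).
e^(−4.117) = 0.016293; denominator = 1 + 6.471×0.016293 = 1.1054.
N = 3220/1.1054 = 2912.88.

2913 fish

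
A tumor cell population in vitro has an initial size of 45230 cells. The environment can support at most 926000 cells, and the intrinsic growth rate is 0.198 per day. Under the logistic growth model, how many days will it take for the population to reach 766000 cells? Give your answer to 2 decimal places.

22.90 days

A = (K − N₀)/N₀ = (926000 − 45230)/45230 = 19.473.
Solve 926000/(1 + 19.473·e^(−0.198t)) = 766000: 1 + 19.473·e^(−0.198t) = 1.2089, so e^(−0.198t) = 0.0107264.
−0.198·t = ln(0.0107264) = -4.535, so t = 4.535/0.198 = 22.904.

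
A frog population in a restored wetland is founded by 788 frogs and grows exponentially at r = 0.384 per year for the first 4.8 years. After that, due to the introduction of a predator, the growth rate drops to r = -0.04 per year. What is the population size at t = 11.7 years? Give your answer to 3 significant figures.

Phase 1: N(4.8) = 788·e^(0.384×4.8) = 788·e^1.843 = 4977.57.
Phase 2 runs for 11.7 − 4.8 = 6.9 years at r = -0.04.
N(11.7) = 4977.57·e^(-0.04×6.9) = 4977.57·e^-0.276 = 3777.05.

3780 frogs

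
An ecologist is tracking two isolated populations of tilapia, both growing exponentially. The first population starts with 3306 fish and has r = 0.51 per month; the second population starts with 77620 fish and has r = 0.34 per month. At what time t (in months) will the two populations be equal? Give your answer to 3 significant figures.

Set 3306·e^(0.51t) = 77620·e^(0.34t).
e^((0.51 − 0.34)t) = 77620/3306 → e^(0.17·t) = 23.479.
0.17·t = ln(23.479) = 3.1561, so t = 3.1561/0.17 = 18.565.

18.6 months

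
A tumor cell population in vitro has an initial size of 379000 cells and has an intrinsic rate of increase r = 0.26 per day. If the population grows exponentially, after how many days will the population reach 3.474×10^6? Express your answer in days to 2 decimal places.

8.52 days

Set N₀·e^(rt) = 3.474×10^6: e^(0.26·t) = 3.474×10^6/379000 = 9.1662.
0.26·t = ln(9.1662) = 2.2155, so t = 2.2155/0.26 = 8.5213.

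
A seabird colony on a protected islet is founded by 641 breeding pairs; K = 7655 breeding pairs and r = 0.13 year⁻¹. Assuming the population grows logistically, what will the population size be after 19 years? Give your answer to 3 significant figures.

3980 breeding pairs

A = (K − N₀)/N₀ = (7655 − 641)/641 = 10.942.
N(t) = K/(1 + A·e^(−rt)) = 7655/(1 + 10.942×e^(−0.13×19)).
e^(−2.47) = 0.084585; denominator = 1 + 10.942×0.084585 = 1.9256.
N = 7655/1.9256 = 3975.49.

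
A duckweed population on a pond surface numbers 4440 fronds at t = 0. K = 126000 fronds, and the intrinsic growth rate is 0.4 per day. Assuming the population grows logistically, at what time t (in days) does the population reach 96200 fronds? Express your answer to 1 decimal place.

A = (K − N₀)/N₀ = (126000 − 4440)/4440 = 27.378.
Solve 126000/(1 + 27.378·e^(−0.4t)) = 96200: 1 + 27.378·e^(−0.4t) = 1.3098, so e^(−0.4t) = 0.0113145.
−0.4·t = ln(0.0113145) = -4.4817, so t = 4.4817/0.4 = 11.204.

11.2 days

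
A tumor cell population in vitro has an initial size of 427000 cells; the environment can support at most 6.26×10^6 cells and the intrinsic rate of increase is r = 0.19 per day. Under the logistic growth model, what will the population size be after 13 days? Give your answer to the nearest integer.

2904246 cells

A = (K − N₀)/N₀ = (6.26×10^6 − 427000)/427000 = 13.66.
N(t) = K/(1 + A·e^(−rt)) = 6.26×10^6/(1 + 13.66×e^(−0.19×13)).
e^(−2.47) = 0.084585; denominator = 1 + 13.66×0.084585 = 2.1555.
N = 6.26×10^6/2.1555 = 2.904246×10^6.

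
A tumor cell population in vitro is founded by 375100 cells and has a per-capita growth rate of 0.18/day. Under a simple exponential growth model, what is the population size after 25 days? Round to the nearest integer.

N(t) = N₀·e^(rt) = 375100 × e^(0.18×25) = 375100 × e^4.5.
e^4.5 ≈ 90.017, so N ≈ 375100 × 90.017 = 3.376543×10^7.

33765426 cells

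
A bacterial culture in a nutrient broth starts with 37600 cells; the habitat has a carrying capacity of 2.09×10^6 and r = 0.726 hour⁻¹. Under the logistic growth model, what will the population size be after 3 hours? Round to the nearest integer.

290975 cells

A = (K − N₀)/N₀ = (2.09×10^6 − 37600)/37600 = 54.585.
N(t) = K/(1 + A·e^(−rt)) = 2.09×10^6/(1 + 54.585×e^(−0.726×3)).
e^(−2.178) = 0.11327; denominator = 1 + 54.585×0.11327 = 7.1827.
N = 2.09×10^6/7.1827 = 290975.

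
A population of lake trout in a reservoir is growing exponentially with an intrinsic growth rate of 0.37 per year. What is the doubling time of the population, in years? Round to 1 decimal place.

1.9 years

Doubling time t_d = ln(2)/r = 0.6931/0.37 = 1.8734.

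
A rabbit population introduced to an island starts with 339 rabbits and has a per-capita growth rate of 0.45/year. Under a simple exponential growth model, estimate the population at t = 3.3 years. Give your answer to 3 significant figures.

1500 rabbits

N(t) = N₀·e^(rt) = 339 × e^(0.45×3.3) = 339 × e^1.485.
e^1.485 ≈ 4.415, so N ≈ 339 × 4.415 = 1496.67.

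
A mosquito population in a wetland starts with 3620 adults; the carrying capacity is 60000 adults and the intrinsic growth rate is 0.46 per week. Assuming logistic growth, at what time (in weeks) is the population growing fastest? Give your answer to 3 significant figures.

Logistic growth is fastest at N = K/2 = 30000.
A = (K − N₀)/N₀ = 15.575. Set K/(1 + A·e^(−rt)) = K/2 → A·e^(−rt) = 1.
e^(−0.46t) = 1/15.575 = 0.0642072, so t = ln(15.575)/0.46 = 2.7456/0.46 = 5.9688.

5.97 weeks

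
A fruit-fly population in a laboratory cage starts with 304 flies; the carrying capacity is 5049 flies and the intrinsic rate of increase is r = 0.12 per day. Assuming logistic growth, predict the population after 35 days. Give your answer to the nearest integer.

A = (K − N₀)/N₀ = (5049 − 304)/304 = 15.609.
N(t) = K/(1 + A·e^(−rt)) = 5049/(1 + 15.609×e^(−0.12×35)).
e^(−4.2) = 0.014996; denominator = 1 + 15.609×0.014996 = 1.2341.
N = 5049/1.2341 = 4091.38.

4091 flies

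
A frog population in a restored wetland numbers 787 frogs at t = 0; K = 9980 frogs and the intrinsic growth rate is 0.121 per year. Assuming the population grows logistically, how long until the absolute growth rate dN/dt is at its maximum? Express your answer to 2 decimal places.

Logistic growth is fastest at N = K/2 = 4990.
A = (K − N₀)/N₀ = 11.681. Set K/(1 + A·e^(−rt)) = K/2 → A·e^(−rt) = 1.
e^(−0.121t) = 1/11.681 = 0.0856086, so t = ln(11.681)/0.121 = 2.458/0.121 = 20.314.

20.31 years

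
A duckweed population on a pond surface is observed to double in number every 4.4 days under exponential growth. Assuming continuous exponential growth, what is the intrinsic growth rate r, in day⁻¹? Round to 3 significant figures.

r = ln(2)/t_d = 0.6931/4.4 = 0.15753.

0.158 per day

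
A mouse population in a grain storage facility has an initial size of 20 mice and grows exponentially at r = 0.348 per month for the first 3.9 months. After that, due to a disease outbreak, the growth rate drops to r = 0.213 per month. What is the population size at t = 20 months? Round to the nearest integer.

Phase 1: N(3.9) = 20·e^(0.348×3.9) = 20·e^1.357 = 77.706.
Phase 2 runs for 20 − 3.9 = 16.1 months at r = 0.213.
N(20) = 77.706·e^(0.213×16.1) = 77.706·e^3.429 = 2397.62.

2398 mice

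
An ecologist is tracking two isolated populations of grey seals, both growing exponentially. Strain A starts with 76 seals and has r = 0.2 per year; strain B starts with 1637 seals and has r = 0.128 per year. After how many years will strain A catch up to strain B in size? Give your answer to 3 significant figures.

Set 76·e^(0.2t) = 1637·e^(0.128t).
e^((0.2 − 0.128)t) = 1637/76 → e^(0.072·t) = 21.539.
0.072·t = ln(21.539) = 3.0699, so t = 3.0699/0.072 = 42.637.

42.6 years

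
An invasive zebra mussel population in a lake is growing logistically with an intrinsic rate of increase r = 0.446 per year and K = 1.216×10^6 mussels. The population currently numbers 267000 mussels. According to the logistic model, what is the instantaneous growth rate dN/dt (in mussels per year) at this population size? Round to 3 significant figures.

92900 mussels per year

dN/dt = rN(1 − N/K) = 0.446 × 267000 × (1 − 267000/1.216×10^6).
1 − 267000/1.216×10^6 = 0.78043; dN/dt = 0.446 × 267000 × 0.78043 = 92935.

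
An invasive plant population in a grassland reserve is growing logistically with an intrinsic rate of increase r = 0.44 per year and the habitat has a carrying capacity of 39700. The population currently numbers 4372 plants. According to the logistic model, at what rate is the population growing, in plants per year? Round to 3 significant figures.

1710 plants per year

dN/dt = rN(1 − N/K) = 0.44 × 4372 × (1 − 4372/39700).
1 − 4372/39700 = 0.88987; dN/dt = 0.44 × 4372 × 0.88987 = 1711.8.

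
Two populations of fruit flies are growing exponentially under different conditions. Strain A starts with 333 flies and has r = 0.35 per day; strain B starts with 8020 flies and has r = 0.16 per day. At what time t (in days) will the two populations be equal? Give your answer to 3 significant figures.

16.7 days

Set 333·e^(0.35t) = 8020·e^(0.16t).
e^((0.35 − 0.16)t) = 8020/333 → e^(0.19·t) = 24.084.
0.19·t = ln(24.084) = 3.1816, so t = 3.1816/0.19 = 16.745.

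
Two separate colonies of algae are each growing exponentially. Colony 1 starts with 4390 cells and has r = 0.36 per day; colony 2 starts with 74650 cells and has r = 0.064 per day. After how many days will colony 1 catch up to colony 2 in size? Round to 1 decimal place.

Set 4390·e^(0.36t) = 74650·e^(0.064t).
e^((0.36 − 0.064)t) = 74650/4390 → e^(0.296·t) = 17.005.
0.296·t = ln(17.005) = 2.8335, so t = 2.8335/0.296 = 9.5726.

9.6 days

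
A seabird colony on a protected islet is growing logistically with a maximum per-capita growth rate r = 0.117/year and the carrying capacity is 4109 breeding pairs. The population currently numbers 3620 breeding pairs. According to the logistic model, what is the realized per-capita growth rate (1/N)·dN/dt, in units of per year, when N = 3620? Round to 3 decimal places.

(1/N)·dN/dt = r(1 − N/K) = 0.117 × (1 − 3620/4109).
= 0.117 × 0.11901 = 0.013924.

0.014 per year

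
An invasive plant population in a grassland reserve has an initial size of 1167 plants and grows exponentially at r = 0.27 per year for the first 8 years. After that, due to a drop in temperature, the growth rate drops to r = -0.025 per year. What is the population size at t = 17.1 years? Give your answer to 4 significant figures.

Phase 1: N(8) = 1167·e^(0.27×8) = 1167·e^2.16 = 10119.2.
Phase 2 runs for 17.1 − 8 = 9.1 years at r = -0.025.
N(17.1) = 10119.2·e^(-0.025×9.1) = 10119.2·e^-0.2275 = 8060.18.

8060 plants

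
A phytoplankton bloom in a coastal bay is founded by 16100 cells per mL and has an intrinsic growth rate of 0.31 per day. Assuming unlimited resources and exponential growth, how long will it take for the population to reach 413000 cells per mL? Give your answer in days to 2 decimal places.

10.47 days

Set N₀·e^(rt) = 413000: e^(0.31·t) = 413000/16100 = 25.652.
0.31·t = ln(25.652) = 3.2446, so t = 3.2446/0.31 = 10.467.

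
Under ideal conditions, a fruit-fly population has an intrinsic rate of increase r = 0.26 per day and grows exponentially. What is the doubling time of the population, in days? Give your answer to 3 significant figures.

2.67 days

Doubling time t_d = ln(2)/r = 0.6931/0.26 = 2.666.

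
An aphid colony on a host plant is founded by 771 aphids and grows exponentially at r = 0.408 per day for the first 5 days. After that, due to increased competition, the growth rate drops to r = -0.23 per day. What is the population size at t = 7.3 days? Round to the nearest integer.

Phase 1: N(5) = 771·e^(0.408×5) = 771·e^2.04 = 5929.46.
Phase 2 runs for 7.3 − 5 = 2.3 days at r = -0.23.
N(7.3) = 5929.46·e^(-0.23×2.3) = 5929.46·e^-0.529 = 3493.6.

3494 aphids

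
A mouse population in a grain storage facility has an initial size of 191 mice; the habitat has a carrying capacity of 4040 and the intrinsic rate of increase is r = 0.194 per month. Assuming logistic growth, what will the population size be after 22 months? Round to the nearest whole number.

3151 mice

A = (K − N₀)/N₀ = (4040 − 191)/191 = 20.152.
N(t) = K/(1 + A·e^(−rt)) = 4040/(1 + 20.152×e^(−0.194×22)).
e^(−4.268) = 0.01401; denominator = 1 + 20.152×0.01401 = 1.2823.
N = 4040/1.2823 = 3150.53.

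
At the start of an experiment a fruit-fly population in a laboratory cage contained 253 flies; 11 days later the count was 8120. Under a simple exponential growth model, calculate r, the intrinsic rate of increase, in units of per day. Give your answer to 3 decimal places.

0.315 per day

From N(t) = N₀·e^(rt): e^(r·11) = 8120/253 = 32.095.
r·11 = ln(32.095) = 3.4687, so r = 3.4687/11 = 0.31534.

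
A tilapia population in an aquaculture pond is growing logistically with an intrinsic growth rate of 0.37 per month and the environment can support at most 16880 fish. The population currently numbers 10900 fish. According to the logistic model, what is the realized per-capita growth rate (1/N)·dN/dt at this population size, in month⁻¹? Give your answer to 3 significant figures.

0.131 per month

(1/N)·dN/dt = r(1 − N/K) = 0.37 × (1 − 10900/16880).
= 0.37 × 0.35427 = 0.13108.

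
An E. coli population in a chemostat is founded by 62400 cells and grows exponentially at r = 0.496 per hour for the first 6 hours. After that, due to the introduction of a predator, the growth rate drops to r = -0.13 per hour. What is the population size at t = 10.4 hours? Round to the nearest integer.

Phase 1: N(6) = 62400·e^(0.496×6) = 62400·e^2.976 = 1.223615×10^6.
Phase 2 runs for 10.4 − 6 = 4.4 hours at r = -0.13.
N(10.4) = 1.223615×10^6·e^(-0.13×4.4) = 1.223615×10^6·e^-0.572 = 690603.

690603 cells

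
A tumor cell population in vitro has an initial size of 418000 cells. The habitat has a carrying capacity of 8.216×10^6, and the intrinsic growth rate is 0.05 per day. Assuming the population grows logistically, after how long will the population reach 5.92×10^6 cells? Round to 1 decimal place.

A = (K − N₀)/N₀ = (8.216×10^6 − 418000)/418000 = 18.656.
Solve 8.216×10^6/(1 + 18.656·e^(−0.05t)) = 5.92×10^6: 1 + 18.656·e^(−0.05t) = 1.3878, so e^(−0.05t) = 0.0207895.
−0.05·t = ln(0.0207895) = -3.8733, so t = 3.8733/0.05 = 77.466.

77.5 days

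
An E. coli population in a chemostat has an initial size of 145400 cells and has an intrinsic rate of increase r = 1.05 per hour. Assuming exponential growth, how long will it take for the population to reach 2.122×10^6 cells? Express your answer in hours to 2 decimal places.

Set N₀·e^(rt) = 2.122×10^6: e^(1.05·t) = 2.122×10^6/145400 = 14.594.
1.05·t = ln(14.594) = 2.6806, so t = 2.6806/1.05 = 2.553.

2.55 hours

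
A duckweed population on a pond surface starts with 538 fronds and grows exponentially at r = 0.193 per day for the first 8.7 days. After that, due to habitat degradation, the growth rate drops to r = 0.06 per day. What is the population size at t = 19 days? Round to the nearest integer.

5351 fronds

Phase 1: N(8.7) = 538·e^(0.193×8.7) = 538·e^1.679 = 2884.07.
Phase 2 runs for 19 − 8.7 = 10.3 days at r = 0.06.
N(19) = 2884.07·e^(0.06×10.3) = 2884.07·e^0.618 = 5350.57.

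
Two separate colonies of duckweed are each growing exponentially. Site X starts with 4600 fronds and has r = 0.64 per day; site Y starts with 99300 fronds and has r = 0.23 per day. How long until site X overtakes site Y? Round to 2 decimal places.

Set 4600·e^(0.64t) = 99300·e^(0.23t).
e^((0.64 − 0.23)t) = 99300/4600 → e^(0.41·t) = 21.587.
0.41·t = ln(21.587) = 3.0721, so t = 3.0721/0.41 = 7.4929.

7.49 days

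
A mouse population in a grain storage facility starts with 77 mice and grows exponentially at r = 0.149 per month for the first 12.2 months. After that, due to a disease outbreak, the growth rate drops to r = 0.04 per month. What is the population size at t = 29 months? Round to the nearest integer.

Phase 1: N(12.2) = 77·e^(0.149×12.2) = 77·e^1.818 = 474.189.
Phase 2 runs for 29 − 12.2 = 16.8 months at r = 0.04.
N(29) = 474.189·e^(0.04×16.8) = 474.189·e^0.672 = 928.533.

929 mice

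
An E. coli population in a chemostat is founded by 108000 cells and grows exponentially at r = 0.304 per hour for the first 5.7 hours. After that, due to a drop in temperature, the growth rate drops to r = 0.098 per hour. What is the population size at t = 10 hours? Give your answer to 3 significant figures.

931000 cells

Phase 1: N(5.7) = 108000·e^(0.304×5.7) = 108000·e^1.733 = 610899.
Phase 2 runs for 10 − 5.7 = 4.3 hours at r = 0.098.
N(10) = 610899·e^(0.098×4.3) = 610899·e^0.4214 = 931067.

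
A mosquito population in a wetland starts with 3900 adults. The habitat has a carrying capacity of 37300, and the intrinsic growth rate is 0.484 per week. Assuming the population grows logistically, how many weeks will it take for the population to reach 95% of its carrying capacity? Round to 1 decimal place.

10.5 weeks

A = (K − N₀)/N₀ = (37300 − 3900)/3900 = 8.5641.
Solve 37300/(1 + 8.5641·e^(−0.484t)) = 35435: 1 + 8.5641·e^(−0.484t) = 1.0526, so e^(−0.484t) = 0.0061456.
−0.484·t = ln(0.0061456) = -5.092, so t = 5.092/0.484 = 10.521.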